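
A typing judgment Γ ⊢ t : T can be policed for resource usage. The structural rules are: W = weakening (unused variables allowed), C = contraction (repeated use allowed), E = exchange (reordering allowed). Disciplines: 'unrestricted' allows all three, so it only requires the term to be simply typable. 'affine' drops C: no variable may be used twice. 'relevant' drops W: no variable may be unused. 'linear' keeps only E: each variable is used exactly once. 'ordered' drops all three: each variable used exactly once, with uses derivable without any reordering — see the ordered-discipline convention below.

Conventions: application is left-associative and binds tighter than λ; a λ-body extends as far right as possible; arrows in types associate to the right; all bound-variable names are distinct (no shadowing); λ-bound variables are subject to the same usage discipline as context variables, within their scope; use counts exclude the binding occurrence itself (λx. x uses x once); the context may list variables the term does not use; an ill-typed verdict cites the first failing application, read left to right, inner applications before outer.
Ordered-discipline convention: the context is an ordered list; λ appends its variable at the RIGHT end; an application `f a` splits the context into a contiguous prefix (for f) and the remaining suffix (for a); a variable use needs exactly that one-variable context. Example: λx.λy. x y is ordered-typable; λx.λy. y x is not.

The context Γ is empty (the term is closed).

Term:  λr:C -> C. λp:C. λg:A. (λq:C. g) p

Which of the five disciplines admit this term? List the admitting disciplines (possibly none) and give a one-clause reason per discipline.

admitted in: affine, unrestricted
variable uses: r (bound): 0, p (bound): 1, g (bound): 1, q (bound): 0
use order (left to right): g, p
typing: ✓ — (C -> C) -> C -> A -> A
ordered ✗ (r, q left unused)
linear ✗ (r, q left unused)
affine ✓ (r, p, g, q: no repeats, contraction unneeded)
relevant ✗ (r, q left unused)
unrestricted ✓ (well-typed at (C -> C) -> C -> A -> A; no restrictions here)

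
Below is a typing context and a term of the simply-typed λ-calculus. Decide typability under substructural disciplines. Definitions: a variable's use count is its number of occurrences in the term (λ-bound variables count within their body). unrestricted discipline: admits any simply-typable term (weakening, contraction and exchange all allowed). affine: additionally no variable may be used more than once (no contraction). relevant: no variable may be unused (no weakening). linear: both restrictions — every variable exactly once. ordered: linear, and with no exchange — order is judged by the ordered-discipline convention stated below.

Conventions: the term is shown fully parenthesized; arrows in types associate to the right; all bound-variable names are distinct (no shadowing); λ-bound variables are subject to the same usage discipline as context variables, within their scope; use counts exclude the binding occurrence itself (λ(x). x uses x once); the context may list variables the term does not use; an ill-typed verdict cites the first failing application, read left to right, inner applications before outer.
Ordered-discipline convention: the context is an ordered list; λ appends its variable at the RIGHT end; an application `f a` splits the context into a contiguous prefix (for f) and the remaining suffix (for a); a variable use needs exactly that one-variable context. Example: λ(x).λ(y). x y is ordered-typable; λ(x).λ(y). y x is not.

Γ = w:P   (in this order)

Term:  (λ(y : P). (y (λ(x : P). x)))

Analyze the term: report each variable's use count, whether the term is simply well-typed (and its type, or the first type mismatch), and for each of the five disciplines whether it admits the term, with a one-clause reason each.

variable uses: w ×0; y (bound) ×1; x (bound) ×1
order of uses: y, x
typing: ill-typed: applying a non-function (P)
ordered ✗ (fails simple typing)
linear ✗ (a type mismatch blocks all five)
affine ✗ (the type mismatch rejects it)
relevant ✗ (not simply typable)
unrestricted ✗ (fails simple typing)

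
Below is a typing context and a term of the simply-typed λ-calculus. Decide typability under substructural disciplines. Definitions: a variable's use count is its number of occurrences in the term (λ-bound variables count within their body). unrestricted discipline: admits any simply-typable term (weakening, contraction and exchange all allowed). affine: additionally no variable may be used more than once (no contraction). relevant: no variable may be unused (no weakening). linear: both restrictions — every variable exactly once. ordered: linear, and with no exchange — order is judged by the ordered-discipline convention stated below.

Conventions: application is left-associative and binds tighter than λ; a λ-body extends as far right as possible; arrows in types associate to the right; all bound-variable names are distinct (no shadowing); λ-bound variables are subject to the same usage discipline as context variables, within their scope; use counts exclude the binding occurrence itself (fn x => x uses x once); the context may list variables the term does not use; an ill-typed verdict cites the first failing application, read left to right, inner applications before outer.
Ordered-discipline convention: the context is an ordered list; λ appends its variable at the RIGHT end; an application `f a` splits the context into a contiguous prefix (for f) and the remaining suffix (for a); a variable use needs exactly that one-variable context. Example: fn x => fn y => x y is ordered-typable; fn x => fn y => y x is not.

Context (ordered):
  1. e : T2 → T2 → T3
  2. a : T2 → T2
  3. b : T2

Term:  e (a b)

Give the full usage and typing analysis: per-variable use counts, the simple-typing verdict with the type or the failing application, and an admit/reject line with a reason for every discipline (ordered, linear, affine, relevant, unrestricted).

use counts: e ×1; a ×1; b ×1
left-to-right use order: e, a, b
typing: the term checks, with type T2 → T3
ordered: ✓ — one use each (e, a, b); ordered split holds
linear: ✓ — each of e, a, b used exactly once
affine: ✓ — at most one use each (e, a, b)
relevant: ✓ — at least one use each (e, a, b)
unrestricted: ✓ — well-typed at T2 → T3; no restrictions here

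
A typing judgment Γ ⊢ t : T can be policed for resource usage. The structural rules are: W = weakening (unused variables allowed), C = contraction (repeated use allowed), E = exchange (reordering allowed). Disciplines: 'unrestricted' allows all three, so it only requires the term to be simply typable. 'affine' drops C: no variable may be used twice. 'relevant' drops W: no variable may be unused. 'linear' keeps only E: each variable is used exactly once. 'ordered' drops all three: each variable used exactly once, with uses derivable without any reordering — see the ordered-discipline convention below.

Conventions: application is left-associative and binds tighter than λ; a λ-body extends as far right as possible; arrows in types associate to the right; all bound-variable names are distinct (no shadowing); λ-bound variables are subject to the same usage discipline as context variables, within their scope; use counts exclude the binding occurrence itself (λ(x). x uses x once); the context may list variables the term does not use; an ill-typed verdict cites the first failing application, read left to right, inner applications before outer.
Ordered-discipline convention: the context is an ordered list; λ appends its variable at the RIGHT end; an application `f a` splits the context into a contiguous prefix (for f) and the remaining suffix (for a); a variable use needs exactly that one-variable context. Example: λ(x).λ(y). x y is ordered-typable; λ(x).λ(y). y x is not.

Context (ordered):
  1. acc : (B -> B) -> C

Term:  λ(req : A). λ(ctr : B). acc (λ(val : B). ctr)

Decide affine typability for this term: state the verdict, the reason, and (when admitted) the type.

yes — at most one use each (acc, req, ctr, val); term : A -> B -> C
counts: acc=1; req [bound]=0; ctr [bound]=1; val [bound]=0
uses in reading order: acc, ctr
typing: well-typed at A -> B -> C
summary: ordered ✗ | linear ✗ | affine ✓ | relevant ✗ | unrestricted ✓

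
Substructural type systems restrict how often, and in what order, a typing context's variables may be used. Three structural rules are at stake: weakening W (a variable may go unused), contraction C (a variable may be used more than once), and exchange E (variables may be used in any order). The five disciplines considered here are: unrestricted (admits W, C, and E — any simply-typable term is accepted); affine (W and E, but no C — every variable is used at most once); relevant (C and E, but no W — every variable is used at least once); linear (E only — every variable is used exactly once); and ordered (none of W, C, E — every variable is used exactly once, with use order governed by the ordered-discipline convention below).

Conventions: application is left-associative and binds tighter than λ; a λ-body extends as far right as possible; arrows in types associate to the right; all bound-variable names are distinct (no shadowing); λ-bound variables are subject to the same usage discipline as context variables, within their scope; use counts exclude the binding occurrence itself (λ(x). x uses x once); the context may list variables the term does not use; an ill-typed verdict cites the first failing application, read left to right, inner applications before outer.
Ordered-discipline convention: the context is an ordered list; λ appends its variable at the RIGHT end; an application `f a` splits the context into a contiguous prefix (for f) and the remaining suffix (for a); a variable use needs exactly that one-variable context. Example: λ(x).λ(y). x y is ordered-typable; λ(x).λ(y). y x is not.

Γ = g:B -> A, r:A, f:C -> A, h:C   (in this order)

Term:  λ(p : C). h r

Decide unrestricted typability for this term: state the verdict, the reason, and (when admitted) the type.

no — fails simple typing
usage: g ×0, r ×1, f ×0, h ×1, p (bound) ×0
uses in reading order: h, r
typing: ill-typed: non-arrow in function slot: C
across the five disciplines: ordered ✗, linear ✗, affine ✗, relevant ✗, unrestricted ✗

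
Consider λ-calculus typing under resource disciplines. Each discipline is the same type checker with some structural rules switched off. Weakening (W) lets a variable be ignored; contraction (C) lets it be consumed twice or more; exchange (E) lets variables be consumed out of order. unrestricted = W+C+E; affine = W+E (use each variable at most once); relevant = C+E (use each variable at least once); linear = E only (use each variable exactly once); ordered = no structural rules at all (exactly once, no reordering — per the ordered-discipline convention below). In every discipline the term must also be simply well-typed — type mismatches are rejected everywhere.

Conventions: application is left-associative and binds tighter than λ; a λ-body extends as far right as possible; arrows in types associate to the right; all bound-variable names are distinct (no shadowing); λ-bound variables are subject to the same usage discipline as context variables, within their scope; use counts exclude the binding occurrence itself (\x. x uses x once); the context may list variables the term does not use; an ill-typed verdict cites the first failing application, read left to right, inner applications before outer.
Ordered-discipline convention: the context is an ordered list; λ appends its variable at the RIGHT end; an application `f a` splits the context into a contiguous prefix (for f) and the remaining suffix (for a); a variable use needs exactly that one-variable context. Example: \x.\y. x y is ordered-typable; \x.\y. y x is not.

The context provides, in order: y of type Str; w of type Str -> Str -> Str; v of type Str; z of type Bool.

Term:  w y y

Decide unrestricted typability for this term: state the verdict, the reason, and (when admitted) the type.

yes — simply typable at Str; W, C, E all held; term : Str
counts: y: 2, w: 1, v: 0, z: 0
use order (left to right): w, y, y
typing: ✓ — Str
summary: ordered ✗; linear ✗; affine ✗; relevant ✗; unrestricted ✓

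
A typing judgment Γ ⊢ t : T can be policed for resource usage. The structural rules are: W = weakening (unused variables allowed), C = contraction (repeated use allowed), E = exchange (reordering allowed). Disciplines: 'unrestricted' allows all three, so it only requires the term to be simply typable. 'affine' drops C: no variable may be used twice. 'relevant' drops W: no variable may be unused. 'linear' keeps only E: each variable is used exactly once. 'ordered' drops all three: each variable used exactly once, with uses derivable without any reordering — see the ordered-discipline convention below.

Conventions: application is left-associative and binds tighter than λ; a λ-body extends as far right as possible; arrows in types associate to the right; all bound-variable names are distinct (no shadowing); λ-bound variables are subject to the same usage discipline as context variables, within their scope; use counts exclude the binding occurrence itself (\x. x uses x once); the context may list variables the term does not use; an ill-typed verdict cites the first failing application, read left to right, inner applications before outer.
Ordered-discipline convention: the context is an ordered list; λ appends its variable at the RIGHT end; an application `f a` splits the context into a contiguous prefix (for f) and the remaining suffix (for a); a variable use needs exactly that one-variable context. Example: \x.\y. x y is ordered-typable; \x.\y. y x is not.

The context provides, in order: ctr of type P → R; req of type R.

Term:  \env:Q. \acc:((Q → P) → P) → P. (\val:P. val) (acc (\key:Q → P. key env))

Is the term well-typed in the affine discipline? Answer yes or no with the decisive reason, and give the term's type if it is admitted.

yes — none of ctr, req, env, acc, val, key used more than once; term : Q → (((Q → P) → P) → P) → P
use counts: ctr=0; req=0; env [bound]=1; acc [bound]=1; val [bound]=1; key [bound]=1
use order (left to right): val, acc, key, env
typing: the term checks, with type Q → (((Q → P) → P) → P) → P
all disciplines: ordered ✗, linear ✗, affine ✓, relevant ✗, unrestricted ✓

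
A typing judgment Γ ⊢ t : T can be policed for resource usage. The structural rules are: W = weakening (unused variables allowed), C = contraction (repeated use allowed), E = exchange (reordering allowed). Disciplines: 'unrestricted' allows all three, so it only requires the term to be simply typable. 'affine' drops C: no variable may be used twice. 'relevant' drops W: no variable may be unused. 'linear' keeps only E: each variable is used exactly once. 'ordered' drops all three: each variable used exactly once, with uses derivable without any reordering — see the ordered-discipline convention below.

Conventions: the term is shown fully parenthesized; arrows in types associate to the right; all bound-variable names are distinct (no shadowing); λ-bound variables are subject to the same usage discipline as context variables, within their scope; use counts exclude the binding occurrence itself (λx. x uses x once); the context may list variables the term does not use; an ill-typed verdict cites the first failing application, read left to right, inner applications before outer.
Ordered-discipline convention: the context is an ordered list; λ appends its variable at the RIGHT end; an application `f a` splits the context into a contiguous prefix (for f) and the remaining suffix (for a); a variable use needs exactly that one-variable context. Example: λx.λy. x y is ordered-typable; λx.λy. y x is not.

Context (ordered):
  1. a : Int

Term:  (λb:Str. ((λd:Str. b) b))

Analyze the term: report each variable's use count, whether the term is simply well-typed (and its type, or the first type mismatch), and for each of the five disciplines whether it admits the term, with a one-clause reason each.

counts: a: 0×; b [bound]: 2×; d [bound]: 0×
order of uses: b, b
typing: the term checks, with type Str -> Str
ordered: ✗, uses contraction: b ×2; a, d never used (weakening)
linear: ✗, uses contraction: b ×2; a, d never used (weakening)
affine: ✗, uses contraction: b ×2
relevant: ✗, a, d never used (weakening)
unrestricted: ✓, well-typed at Str -> Str; no restrictions here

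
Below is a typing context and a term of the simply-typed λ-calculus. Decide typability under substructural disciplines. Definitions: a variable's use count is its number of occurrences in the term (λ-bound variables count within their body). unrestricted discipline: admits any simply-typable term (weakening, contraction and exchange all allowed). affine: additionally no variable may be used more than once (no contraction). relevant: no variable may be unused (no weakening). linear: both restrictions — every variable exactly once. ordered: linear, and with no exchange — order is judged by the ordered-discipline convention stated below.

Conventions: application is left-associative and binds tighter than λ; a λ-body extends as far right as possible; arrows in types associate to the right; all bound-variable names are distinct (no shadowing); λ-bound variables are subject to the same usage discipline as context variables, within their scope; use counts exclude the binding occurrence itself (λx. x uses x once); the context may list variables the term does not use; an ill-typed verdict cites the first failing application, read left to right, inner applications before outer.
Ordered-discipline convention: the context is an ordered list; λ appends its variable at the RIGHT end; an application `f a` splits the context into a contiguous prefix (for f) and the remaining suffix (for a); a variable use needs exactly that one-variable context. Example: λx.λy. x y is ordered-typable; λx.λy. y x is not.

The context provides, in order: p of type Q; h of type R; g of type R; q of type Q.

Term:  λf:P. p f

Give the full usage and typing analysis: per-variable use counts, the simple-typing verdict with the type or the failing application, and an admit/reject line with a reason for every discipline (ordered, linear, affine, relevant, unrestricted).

variable uses: p: 1, h: 0, g: 0, q: 0, f (λ-bound): 1
left-to-right use order: p, f
typing: ill-typed: non-arrow in function slot: Q
ordered: ✗ — the type mismatch rejects it
linear: ✗ — not simply typable
affine: ✗ — fails simple typing
relevant: ✗ — a type mismatch blocks all five
unrestricted: ✗ — the type mismatch rejects it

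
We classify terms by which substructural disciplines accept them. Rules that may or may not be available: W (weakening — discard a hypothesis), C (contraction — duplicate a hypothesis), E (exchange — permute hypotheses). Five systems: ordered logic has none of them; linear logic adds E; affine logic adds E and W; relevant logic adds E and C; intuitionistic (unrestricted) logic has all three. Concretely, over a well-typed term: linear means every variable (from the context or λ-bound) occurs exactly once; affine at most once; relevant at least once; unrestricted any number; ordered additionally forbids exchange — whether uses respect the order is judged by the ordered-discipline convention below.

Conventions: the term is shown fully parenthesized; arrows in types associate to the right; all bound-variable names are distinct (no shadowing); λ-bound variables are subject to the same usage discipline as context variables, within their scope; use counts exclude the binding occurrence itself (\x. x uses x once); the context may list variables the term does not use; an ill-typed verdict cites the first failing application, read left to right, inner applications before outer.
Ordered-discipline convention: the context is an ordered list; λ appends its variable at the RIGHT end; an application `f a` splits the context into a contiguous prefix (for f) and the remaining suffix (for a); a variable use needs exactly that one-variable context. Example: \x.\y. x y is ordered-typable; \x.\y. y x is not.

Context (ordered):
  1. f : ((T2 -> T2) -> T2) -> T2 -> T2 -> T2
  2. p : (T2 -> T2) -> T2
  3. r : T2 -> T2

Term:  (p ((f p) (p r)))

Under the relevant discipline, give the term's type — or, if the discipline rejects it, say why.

term : T2
variable uses: f ×1; p ×3; r ×1
left-to-right use order: p, f, p, p, r
typing: the term checks, with type T2
across the five disciplines: ordered ✗, linear ✗, affine ✗, relevant ✓, unrestricted ✓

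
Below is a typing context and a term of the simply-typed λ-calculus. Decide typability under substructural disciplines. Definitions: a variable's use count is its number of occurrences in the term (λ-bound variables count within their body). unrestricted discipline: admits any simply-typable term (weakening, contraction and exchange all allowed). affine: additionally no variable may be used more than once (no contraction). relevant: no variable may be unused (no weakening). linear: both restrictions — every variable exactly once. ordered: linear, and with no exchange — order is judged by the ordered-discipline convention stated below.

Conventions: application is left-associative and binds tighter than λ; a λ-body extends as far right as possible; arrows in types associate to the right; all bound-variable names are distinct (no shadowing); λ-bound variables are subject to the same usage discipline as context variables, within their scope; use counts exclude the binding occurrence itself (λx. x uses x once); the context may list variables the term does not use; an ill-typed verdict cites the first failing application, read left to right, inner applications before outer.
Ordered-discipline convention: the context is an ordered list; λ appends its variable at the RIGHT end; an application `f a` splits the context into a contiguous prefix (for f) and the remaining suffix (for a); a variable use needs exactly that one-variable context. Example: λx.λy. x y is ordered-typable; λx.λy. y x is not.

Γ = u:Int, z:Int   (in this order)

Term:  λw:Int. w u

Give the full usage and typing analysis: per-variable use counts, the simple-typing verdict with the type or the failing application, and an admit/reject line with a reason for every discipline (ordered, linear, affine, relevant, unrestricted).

counts: u ×1, z ×0, w (bound) ×1
left-to-right use order: w, u
typing: ill-typed: non-arrow in function slot: Int
ordered: ✗, not simply typable
linear: ✗, fails simple typing
affine: ✗, a type mismatch blocks all five
relevant: ✗, the type mismatch rejects it
unrestricted: ✗, not simply typable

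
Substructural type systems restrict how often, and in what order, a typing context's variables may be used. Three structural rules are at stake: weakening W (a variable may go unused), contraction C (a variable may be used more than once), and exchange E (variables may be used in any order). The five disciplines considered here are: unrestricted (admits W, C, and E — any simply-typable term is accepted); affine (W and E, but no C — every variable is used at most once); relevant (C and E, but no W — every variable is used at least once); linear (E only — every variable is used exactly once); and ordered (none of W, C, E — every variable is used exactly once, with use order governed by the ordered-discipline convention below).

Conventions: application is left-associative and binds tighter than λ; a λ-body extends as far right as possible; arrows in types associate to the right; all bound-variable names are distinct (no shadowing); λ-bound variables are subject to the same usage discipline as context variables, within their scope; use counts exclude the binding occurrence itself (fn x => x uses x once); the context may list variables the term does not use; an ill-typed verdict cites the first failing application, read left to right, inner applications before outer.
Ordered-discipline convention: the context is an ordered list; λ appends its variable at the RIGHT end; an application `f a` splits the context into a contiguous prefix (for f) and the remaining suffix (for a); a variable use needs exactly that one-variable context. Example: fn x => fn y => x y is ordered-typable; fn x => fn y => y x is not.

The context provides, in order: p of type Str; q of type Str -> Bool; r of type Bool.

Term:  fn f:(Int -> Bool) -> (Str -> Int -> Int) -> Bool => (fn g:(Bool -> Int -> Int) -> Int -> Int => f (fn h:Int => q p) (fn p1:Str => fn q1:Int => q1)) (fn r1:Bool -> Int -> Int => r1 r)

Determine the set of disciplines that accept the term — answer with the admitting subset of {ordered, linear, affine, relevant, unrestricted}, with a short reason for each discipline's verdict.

admitting disciplines: affine, unrestricted
usage: p ×1; q ×1; r ×1; f (bound) ×1; g (bound) ×0; h (bound) ×0; p1 (bound) ×0; q1 (bound) ×1; r1 (bound) ×1
use order (left to right): f, q, p, q1, r1, r
typing: ✓ — ((Int -> Bool) -> (Str -> Int -> Int) -> Bool) -> Bool
ordered: ✗, g, h, p1 left unused
linear: ✗, g, h, p1 left unused
affine: ✓, none of p, q, r, f, g, h, p1, q1, r1 used more than once
relevant: ✗, g, h, p1 left unused
unrestricted: ✓, typability at ((Int -> Bool) -> (Str -> Int -> Int) -> Bool) -> Bool is all that's needed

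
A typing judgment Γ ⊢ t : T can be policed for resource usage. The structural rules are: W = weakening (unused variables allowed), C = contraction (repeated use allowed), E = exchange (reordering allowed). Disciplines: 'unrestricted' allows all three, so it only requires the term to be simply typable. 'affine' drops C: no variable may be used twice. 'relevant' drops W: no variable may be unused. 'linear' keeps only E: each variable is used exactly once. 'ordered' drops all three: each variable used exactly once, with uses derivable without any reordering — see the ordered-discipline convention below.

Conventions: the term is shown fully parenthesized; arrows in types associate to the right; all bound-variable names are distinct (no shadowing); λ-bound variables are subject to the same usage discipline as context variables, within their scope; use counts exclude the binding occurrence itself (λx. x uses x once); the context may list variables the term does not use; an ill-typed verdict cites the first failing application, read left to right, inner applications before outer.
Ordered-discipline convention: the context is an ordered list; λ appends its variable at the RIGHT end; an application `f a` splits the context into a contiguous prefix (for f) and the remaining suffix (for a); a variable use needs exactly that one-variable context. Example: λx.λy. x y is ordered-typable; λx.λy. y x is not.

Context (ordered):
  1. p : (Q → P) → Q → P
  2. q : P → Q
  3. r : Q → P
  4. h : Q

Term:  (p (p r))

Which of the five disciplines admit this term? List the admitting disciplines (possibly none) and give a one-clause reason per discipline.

admitted by: unrestricted
use counts: p: 2, q: 0, r: 1, h: 0
use order (left to right): p, p, r
typing: ✓ — Q → P
ordered: ✗, uses contraction: p ×2; q, h never used (weakening)
linear: ✗, uses contraction: p ×2; q, h never used (weakening)
affine: ✗, uses contraction: p ×2
relevant: ✗, q, h never used (weakening)
unrestricted: ✓, simply typable at Q → P; W, C, E all held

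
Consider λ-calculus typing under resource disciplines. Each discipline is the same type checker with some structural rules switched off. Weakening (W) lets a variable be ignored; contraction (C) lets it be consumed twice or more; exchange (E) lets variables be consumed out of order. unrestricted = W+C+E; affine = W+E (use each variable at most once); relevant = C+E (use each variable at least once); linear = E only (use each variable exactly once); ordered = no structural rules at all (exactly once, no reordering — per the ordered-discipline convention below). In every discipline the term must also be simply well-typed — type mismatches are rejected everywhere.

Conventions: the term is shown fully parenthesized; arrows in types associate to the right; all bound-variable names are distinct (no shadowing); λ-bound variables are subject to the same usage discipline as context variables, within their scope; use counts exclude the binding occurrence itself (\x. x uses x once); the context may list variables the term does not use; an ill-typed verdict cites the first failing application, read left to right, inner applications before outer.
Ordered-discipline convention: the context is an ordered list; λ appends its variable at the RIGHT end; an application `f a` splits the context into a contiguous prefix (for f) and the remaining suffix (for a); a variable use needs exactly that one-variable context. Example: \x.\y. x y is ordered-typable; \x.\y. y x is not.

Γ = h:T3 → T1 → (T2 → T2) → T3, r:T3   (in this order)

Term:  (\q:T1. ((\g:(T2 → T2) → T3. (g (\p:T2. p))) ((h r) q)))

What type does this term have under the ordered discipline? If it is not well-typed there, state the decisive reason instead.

term : T1 → T3
use counts: h: 1; r: 1; q (λ-bound): 1; g (λ-bound): 1; p (λ-bound): 1
left-to-right use order: g, p, h, r, q
typing: well-typed at T1 → T3
across the five disciplines: ordered ✓ · linear ✓ · affine ✓ · relevant ✓ · unrestricted ✓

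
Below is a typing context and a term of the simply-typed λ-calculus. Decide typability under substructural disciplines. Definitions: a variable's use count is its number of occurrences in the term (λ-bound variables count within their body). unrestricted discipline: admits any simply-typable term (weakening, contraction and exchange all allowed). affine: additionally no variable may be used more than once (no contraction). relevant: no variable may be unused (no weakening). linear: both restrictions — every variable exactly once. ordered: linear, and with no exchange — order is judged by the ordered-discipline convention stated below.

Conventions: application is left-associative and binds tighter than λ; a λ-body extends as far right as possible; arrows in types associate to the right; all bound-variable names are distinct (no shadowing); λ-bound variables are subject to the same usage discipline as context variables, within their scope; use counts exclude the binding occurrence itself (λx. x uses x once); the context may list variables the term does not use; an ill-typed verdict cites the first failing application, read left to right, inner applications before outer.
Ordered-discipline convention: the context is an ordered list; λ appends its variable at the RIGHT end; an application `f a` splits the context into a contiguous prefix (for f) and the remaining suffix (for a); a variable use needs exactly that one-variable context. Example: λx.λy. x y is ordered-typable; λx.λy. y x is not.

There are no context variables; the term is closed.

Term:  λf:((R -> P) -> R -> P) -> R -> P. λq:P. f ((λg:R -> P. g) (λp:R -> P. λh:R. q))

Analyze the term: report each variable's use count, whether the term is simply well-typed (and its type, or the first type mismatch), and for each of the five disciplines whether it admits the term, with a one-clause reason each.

variable uses: f (bound)=1, q (bound)=1, g (bound)=1, p (bound)=0, h (bound)=0
use order (left to right): f, g, q
typing: ill-typed: an application expects R -> P but receives (R -> P) -> R -> P
ordered ✗ (a type mismatch blocks all five)
linear ✗ (the type mismatch rejects it)
affine ✗ (not simply typable)
relevant ✗ (fails simple typing)
unrestricted ✗ (a type mismatch blocks all five)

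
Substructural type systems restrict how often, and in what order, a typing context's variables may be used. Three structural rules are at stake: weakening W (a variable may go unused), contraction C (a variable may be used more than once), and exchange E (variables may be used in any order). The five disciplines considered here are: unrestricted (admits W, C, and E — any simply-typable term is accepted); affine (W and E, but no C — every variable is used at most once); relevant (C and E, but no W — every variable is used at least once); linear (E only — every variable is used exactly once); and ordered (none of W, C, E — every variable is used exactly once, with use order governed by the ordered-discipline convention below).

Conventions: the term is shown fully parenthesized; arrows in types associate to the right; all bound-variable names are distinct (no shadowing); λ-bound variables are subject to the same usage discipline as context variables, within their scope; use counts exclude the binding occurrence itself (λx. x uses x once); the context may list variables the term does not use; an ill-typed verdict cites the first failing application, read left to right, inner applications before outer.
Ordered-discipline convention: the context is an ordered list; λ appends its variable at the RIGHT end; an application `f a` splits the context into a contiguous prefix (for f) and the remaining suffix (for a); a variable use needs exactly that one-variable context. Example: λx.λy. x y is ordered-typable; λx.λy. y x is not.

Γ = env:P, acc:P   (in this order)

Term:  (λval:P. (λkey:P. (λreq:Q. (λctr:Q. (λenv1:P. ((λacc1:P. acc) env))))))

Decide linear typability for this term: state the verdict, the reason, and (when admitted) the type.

no — needs weakening: val, key, req, ctr, env1, acc1 unused
usage: env: 1; acc: 1; val (bound): 0; key (bound): 0; req (bound): 0; ctr (bound): 0; env1 (bound): 0; acc1 (bound): 0
order of uses: acc, env
typing: ✓ — P → P → Q → Q → P → P
all disciplines: ordered ✗; linear ✗; affine ✓; relevant ✗; unrestricted ✓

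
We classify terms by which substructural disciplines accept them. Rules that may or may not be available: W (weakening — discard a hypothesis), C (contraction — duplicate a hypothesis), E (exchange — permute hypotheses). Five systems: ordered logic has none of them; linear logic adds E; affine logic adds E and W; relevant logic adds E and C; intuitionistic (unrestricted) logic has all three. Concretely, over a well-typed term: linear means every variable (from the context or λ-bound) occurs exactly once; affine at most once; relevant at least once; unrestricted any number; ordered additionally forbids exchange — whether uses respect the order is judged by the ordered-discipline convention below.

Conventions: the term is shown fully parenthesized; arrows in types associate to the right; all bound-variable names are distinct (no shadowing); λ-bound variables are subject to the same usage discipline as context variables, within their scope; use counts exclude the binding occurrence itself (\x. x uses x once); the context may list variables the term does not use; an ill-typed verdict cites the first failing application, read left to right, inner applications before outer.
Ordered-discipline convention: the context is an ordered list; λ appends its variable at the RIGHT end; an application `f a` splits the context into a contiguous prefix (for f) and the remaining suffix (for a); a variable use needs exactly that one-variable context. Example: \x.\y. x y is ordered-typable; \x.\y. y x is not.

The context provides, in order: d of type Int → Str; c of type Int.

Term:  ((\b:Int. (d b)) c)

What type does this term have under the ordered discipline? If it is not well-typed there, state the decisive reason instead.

term : Str
usage: d: 1×, c: 1×, b (bound): 1×
use order (left to right): d, b, c
typing: the term checks, with type Str
across the five disciplines: ordered ✓ · linear ✓ · affine ✓ · relevant ✓ · unrestricted ✓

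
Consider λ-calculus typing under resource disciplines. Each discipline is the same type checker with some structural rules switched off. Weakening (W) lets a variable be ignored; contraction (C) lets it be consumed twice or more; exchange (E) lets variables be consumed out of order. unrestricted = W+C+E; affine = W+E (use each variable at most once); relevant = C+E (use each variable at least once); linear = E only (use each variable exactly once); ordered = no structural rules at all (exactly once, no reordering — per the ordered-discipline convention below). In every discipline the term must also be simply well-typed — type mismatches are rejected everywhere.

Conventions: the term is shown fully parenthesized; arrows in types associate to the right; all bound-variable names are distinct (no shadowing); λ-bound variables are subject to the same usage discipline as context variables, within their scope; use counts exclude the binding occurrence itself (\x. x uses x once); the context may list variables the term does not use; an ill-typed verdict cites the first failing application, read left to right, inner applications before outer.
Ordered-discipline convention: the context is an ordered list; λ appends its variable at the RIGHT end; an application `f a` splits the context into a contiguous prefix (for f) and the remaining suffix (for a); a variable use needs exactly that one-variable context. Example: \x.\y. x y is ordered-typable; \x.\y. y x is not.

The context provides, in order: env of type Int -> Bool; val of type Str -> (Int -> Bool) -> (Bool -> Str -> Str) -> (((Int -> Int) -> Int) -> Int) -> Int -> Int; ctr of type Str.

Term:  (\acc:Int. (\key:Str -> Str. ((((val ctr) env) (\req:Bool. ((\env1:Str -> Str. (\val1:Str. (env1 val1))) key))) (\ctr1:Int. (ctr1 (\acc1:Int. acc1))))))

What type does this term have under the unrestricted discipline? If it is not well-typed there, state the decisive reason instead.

not well-typed under unrestricted — fails simple typing
usage: env: 1; val: 1; ctr: 1; acc (λ-bound): 0; key (λ-bound): 1; req (λ-bound): 0; env1 (λ-bound): 1; val1 (λ-bound): 1; ctr1 (λ-bound): 1; acc1 (λ-bound): 1
uses in reading order: val, ctr, env, env1, val1, key, ctr1, acc1
typing: ill-typed: non-arrow in function slot: Int
across the five disciplines: ordered ✗ | linear ✗ | affine ✗ | relevant ✗ | unrestricted ✗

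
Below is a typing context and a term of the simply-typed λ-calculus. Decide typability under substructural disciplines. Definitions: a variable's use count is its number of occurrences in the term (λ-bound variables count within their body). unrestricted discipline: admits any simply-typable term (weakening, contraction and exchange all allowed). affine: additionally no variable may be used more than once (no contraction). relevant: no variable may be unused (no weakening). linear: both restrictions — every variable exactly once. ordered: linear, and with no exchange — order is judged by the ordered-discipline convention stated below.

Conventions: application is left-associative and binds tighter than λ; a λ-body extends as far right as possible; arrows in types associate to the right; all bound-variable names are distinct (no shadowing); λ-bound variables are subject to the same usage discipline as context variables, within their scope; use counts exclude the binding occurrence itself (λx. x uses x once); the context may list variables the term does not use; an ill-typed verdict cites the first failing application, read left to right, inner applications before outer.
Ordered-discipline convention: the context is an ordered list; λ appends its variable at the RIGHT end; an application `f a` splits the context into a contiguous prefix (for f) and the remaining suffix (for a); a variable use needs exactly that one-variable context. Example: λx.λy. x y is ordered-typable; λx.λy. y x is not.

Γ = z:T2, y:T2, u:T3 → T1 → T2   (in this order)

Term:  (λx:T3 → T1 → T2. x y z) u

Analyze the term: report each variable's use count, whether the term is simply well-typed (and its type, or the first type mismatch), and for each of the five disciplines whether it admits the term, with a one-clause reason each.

use counts: z: 1×, y: 1×, u: 1×, x [bound]: 1×
use order (left to right): x, y, z, u
typing: ill-typed: an argument T2 mismatches the expected T3
ordered: ✗, the type mismatch rejects it
linear: ✗, not simply typable
affine: ✗, fails simple typing
relevant: ✗, a type mismatch blocks all five
unrestricted: ✗, the type mismatch rejects it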